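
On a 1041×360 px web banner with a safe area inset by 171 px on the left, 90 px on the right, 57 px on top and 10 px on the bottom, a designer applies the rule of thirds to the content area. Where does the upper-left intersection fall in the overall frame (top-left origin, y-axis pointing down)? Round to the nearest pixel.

(431, 155)

Content width = 1041 − 171 − 90 = 780 px; content height = 360 − 57 − 10 = 293 px.
Upper-left is one-third across and one-third down within the content area.
x = 171 + 1 × 780/3 = 171 + 260.00 ≈ 431
y = 57 + 1 × 293/3 = 57 + 97.67 ≈ 155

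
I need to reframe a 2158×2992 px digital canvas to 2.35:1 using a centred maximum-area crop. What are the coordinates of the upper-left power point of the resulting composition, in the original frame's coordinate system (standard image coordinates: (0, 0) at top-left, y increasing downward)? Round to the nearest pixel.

(719, 1343)

2158/2992 < 2.35/1, so the 2.35:1 crop keeps the full width 2158 and trims height to 2158 × 1/2.35 = 918.30 px.
Top offset = (2992 − 918.30)/2 = 1036.85 px; left offset = 0.
Upper-left is one-third across and one-third down within the crop:
x = 0.00 + 1 × 2158.00/3 ≈ 719; y = 1036.85 + 1 × 918.30/3 ≈ 1343.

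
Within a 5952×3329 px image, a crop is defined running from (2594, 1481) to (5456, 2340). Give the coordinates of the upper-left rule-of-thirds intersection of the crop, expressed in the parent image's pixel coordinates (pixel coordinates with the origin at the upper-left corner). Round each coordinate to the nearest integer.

Crop width = 5456 − 2594 = 2862 px; one third is 954.00 px.
Crop height = 2340 − 1481 = 859 px; one third is 286.33 px.
The upper-left point is one-third across and one-third down within the crop:
x = 2594 + 1 × 954.00 ≈ 3548; y = 1481 + 1 × 286.33 ≈ 1767.

(3548, 1767)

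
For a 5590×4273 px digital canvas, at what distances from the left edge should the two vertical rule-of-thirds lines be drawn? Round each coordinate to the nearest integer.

5590 / 3 = 1863.33, so the vertical lines sit at one and two thirds of 5590.

1863 px and 3727 px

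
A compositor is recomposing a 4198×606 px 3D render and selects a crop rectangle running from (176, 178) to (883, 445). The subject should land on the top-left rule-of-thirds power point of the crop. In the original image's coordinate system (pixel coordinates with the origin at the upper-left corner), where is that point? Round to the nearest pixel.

Crop width = 883 − 176 = 707 px; one third is 235.67 px.
Crop height = 445 − 178 = 267 px; one third is 89.00 px.
The top-left point is one-third across and one-third down within the crop:
x = 176 + 1 × 235.67 ≈ 412; y = 178 + 1 × 89.00 ≈ 267.

x = 412 px, y = 267 px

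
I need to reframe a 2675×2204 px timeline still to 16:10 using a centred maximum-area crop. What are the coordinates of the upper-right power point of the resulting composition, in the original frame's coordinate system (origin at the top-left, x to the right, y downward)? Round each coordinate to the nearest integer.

2675/2204 < 16/10, so the 16:10 crop keeps the full width 2675 and trims height to 2675 × 10/16 = 1671.88 px.
Top offset = (2204 − 1671.88)/2 = 266.06 px; left offset = 0.
Upper-right is two-thirds across and one-third down within the crop:
x = 0.00 + 2 × 2675.00/3 ≈ 1783; y = 266.06 + 1 × 1671.88/3 ≈ 823.

x = 1783 px, y = 823 px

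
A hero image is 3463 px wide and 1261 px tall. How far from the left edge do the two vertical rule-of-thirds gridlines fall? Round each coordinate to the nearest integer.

x = 1154 px and x = 2309 px

3463 / 3 = 1154.33, so the vertical lines sit at one and two thirds of 3463.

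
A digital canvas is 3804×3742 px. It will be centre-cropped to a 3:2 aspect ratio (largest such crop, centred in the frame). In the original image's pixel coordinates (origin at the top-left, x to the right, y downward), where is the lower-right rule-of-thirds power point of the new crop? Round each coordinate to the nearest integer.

(2536, 2294)

3804/3742 < 3/2, so the 3:2 crop keeps the full width 3804 and trims height to 3804 × 2/3 = 2536.00 px.
Top offset = (3742 − 2536.00)/2 = 603.00 px; left offset = 0.
Lower-right is two-thirds across and two-thirds down within the crop:
x = 0.00 + 2 × 3804.00/3 ≈ 2536; y = 603.00 + 2 × 2536.00/3 ≈ 2294.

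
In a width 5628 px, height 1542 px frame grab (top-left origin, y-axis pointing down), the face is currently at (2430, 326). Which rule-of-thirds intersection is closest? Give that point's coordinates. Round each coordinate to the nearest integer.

Third lines: x ∈ {1876, 3752}, y ∈ {514, 1028}.
2430 is closer to x = 1876; 326 is closer to y = 514.
So the nearest intersection is the upper-left power point.

x = 1876 px, y = 514 px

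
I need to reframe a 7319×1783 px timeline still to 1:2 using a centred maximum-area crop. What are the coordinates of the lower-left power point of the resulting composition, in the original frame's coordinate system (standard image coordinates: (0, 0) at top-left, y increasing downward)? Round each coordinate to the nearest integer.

(3511, 1189)

7319/1783 > 1/2, so the 1:2 crop keeps the full height 1783 and trims width to 1783 × 1/2 = 891.50 px.
Left offset = (7319 − 891.50)/2 = 3213.75 px; top offset = 0.
Lower-left is one-third across and two-thirds down within the crop:
x = 3213.75 + 1 × 891.50/3 ≈ 3511; y = 0.00 + 2 × 1783.00/3 ≈ 1189.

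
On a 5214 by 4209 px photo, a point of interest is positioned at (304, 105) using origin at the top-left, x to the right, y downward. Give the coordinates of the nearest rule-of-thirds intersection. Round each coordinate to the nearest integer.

(1738, 1403)

Third lines: x ∈ {1738, 3476}, y ∈ {1403, 2806}.
304 is closer to x = 1738; 105 is closer to y = 1403.
So the nearest intersection is the upper-left power point.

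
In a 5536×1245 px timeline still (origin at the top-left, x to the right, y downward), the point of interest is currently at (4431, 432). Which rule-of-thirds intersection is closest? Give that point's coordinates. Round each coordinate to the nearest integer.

x = 3691 px, y = 415 px

Third lines: x ∈ {1845, 3691}, y ∈ {415, 830}.
4431 is closer to x = 3691; 432 is closer to y = 415.
So the nearest intersection is the upper-right power point.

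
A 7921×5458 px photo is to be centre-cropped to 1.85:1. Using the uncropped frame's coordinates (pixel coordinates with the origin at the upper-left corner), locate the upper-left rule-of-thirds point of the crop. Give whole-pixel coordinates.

7921/5458 < 1.85/1, so the 1.85:1 crop keeps the full width 7921 and trims height to 7921 × 1/1.85 = 4281.62 px.
Top offset = (5458 − 4281.62)/2 = 588.19 px; left offset = 0.
Upper-left is one-third across and one-third down within the crop:
x = 0.00 + 1 × 7921.00/3 ≈ 2640; y = 588.19 + 1 × 4281.62/3 ≈ 2015.

x = 2640 px, y = 2015 px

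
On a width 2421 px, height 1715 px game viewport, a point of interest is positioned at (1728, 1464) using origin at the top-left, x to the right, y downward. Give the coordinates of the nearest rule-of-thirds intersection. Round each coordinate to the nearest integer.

(1614, 1143)

Third lines: x ∈ {807, 1614}, y ∈ {572, 1143}.
1728 is closer to x = 1614; 1464 is closer to y = 1143.
So the nearest intersection is the lower-right power point.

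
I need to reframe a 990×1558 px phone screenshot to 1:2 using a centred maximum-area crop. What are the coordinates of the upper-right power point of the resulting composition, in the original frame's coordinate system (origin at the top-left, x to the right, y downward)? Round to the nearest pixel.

990/1558 > 1/2, so the 1:2 crop keeps the full height 1558 and trims width to 1558 × 1/2 = 779.00 px.
Left offset = (990 − 779.00)/2 = 105.50 px; top offset = 0.
Upper-right is two-thirds across and one-third down within the crop:
x = 105.50 + 2 × 779.00/3 ≈ 625; y = 0.00 + 1 × 1558.00/3 ≈ 519.

(625, 519)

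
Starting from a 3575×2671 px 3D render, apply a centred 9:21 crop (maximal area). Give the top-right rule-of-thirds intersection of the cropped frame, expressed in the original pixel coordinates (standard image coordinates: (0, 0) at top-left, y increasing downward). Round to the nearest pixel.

x = 1978 px, y = 890 px

3575/2671 > 9/21, so the 9:21 crop keeps the full height 2671 and trims width to 2671 × 9/21 = 1144.71 px.
Left offset = (3575 − 1144.71)/2 = 1215.14 px; top offset = 0.
Top-right is two-thirds across and one-third down within the crop:
x = 1215.14 + 2 × 1144.71/3 ≈ 1978; y = 0.00 + 1 × 2671.00/3 ≈ 890.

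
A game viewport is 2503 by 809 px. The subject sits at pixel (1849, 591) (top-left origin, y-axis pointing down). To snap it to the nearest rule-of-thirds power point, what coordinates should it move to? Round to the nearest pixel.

Third lines: x ∈ {834, 1669}, y ∈ {270, 539}.
1849 is closer to x = 1669; 591 is closer to y = 539.
So the nearest intersection is the lower-right power point.

x = 1669 px, y = 539 px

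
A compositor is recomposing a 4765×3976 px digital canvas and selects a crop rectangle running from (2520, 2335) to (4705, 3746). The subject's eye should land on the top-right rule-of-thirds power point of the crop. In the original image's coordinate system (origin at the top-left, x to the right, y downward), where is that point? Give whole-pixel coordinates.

x = 3977 px, y = 2805 px

Crop width = 4705 − 2520 = 2185 px; one third is 728.33 px.
Crop height = 3746 − 2335 = 1411 px; one third is 470.33 px.
The top-right point is two-thirds across and one-third down within the crop:
x = 2520 + 2 × 728.33 ≈ 3977; y = 2335 + 1 × 470.33 ≈ 2805.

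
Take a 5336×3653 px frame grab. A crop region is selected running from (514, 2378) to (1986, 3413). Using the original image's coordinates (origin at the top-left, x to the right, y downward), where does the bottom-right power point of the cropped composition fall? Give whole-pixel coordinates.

x = 1495 px, y = 3068 px

Crop width = 1986 − 514 = 1472 px; one third is 490.67 px.
Crop height = 3413 − 2378 = 1035 px; one third is 345.00 px.
The bottom-right point is two-thirds across and two-thirds down within the crop:
x = 514 + 2 × 490.67 ≈ 1495; y = 2378 + 2 × 345.00 ≈ 3068.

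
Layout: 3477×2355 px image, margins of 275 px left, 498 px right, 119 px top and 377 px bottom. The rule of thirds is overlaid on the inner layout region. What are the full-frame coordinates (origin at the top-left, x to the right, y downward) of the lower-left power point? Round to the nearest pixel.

x = 1176 px, y = 1358 px

Content width = 3477 − 275 − 498 = 2704 px; content height = 2355 − 119 − 377 = 1859 px.
Lower-left is one-third across and two-thirds down within the inner layout region.
x = 275 + 1 × 2704/3 = 275 + 901.33 ≈ 1176
y = 119 + 2 × 1859/3 = 119 + 1239.33 ≈ 1358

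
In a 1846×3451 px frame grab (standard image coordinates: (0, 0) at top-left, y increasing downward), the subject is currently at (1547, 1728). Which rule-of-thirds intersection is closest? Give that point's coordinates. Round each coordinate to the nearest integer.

Third lines: x ∈ {615, 1231}, y ∈ {1150, 2301}.
1547 is closer to x = 1231; 1728 is closer to y = 2301.
So the nearest intersection is the lower-right power point.

(1231, 2301)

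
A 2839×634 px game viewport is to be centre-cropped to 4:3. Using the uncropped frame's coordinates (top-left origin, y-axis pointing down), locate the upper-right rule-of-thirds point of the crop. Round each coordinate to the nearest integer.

2839/634 > 4/3, so the 4:3 crop keeps the full height 634 and trims width to 634 × 4/3 = 845.33 px.
Left offset = (2839 − 845.33)/2 = 996.83 px; top offset = 0.
Upper-right is two-thirds across and one-third down within the crop:
x = 996.83 + 2 × 845.33/3 ≈ 1560; y = 0.00 + 1 × 634.00/3 ≈ 211.

(1560, 211)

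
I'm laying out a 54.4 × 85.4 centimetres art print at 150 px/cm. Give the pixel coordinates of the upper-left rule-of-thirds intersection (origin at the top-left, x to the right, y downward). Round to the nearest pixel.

In pixels the canvas is 54.4 × 150 = 8160 wide and 85.4 × 150 = 12810 tall.
The upper-left point is one-third across and one-third down:
x = 1 × 8160/3 ≈ 2720; y = 1 × 12810/3 ≈ 4270.

x = 2720 px, y = 4270 px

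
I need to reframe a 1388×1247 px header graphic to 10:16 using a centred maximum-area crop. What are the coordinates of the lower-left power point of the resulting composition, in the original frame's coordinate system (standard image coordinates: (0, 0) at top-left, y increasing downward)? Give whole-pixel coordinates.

1388/1247 > 10/16, so the 10:16 crop keeps the full height 1247 and trims width to 1247 × 10/16 = 779.38 px.
Left offset = (1388 − 779.38)/2 = 304.31 px; top offset = 0.
Lower-left is one-third across and two-thirds down within the crop:
x = 304.31 + 1 × 779.38/3 ≈ 564; y = 0.00 + 2 × 1247.00/3 ≈ 831.

x = 564 px, y = 831 px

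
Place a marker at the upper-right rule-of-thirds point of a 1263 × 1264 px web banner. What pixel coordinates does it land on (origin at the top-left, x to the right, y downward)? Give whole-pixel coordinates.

(842, 421)

The upper-right point sits two-thirds of the way across and one-third of the way down.
x = 2 × 1263/3 ≈ 842; y = 1 × 1264/3 ≈ 421.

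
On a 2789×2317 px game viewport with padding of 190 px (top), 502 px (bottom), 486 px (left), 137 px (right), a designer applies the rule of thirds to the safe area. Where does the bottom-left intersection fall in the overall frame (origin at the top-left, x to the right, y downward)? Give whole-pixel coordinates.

Content width = 2789 − 486 − 137 = 2166 px; content height = 2317 − 190 − 502 = 1625 px.
Bottom-left is one-third across and two-thirds down within the safe area.
x = 486 + 1 × 2166/3 = 486 + 722.00 ≈ 1208
y = 190 + 2 × 1625/3 = 190 + 1083.33 ≈ 1273

x = 1208 px, y = 1273 px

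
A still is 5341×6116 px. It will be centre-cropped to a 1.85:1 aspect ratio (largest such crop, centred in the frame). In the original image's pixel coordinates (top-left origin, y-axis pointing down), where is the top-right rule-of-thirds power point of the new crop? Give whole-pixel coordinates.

5341/6116 < 1.85/1, so the 1.85:1 crop keeps the full width 5341 and trims height to 5341 × 1/1.85 = 2887.03 px.
Top offset = (6116 − 2887.03)/2 = 1614.49 px; left offset = 0.
Top-right is two-thirds across and one-third down within the crop:
x = 0.00 + 2 × 5341.00/3 ≈ 3561; y = 1614.49 + 1 × 2887.03/3 ≈ 2577.

x = 3561 px, y = 2577 px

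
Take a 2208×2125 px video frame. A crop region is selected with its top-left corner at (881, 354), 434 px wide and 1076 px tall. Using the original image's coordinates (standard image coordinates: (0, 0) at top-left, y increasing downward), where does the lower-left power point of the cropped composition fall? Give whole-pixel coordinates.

One third of the crop width 434 is 144.67 px.
One third of the crop height 1076 is 358.67 px.
The lower-left point is one-third across and two-thirds down within the crop:
x = 881 + 1 × 144.67 ≈ 1026; y = 354 + 2 × 358.67 ≈ 1071.

x = 1026 px, y = 1071 px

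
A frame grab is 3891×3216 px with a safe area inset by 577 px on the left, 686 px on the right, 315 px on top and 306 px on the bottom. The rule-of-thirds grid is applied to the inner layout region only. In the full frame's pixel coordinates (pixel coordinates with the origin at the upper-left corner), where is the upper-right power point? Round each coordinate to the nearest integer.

Content width = 3891 − 577 − 686 = 2628 px; content height = 3216 − 315 − 306 = 2595 px.
Upper-right is two-thirds across and one-third down within the inner layout region.
x = 577 + 2 × 2628/3 = 577 + 1752.00 ≈ 2329
y = 315 + 1 × 2595/3 = 315 + 865.00 ≈ 1180

x = 2329 px, y = 1180 px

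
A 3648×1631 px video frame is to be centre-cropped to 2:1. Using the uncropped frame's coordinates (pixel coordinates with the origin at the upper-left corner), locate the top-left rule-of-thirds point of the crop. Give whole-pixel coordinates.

3648/1631 > 2/1, so the 2:1 crop keeps the full height 1631 and trims width to 1631 × 2/1 = 3262.00 px.
Left offset = (3648 − 3262.00)/2 = 193.00 px; top offset = 0.
Top-left is one-third across and one-third down within the crop:
x = 193.00 + 1 × 3262.00/3 ≈ 1280; y = 0.00 + 1 × 1631.00/3 ≈ 544.

x = 1280 px, y = 544 px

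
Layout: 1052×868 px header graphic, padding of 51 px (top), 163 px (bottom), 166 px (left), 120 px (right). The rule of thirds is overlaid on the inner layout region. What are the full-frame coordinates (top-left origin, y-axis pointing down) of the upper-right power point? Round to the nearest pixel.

Content width = 1052 − 166 − 120 = 766 px; content height = 868 − 51 − 163 = 654 px.
Upper-right is two-thirds across and one-third down within the inner layout region.
x = 166 + 2 × 766/3 = 166 + 510.67 ≈ 677
y = 51 + 1 × 654/3 = 51 + 218.00 ≈ 269

(677, 269)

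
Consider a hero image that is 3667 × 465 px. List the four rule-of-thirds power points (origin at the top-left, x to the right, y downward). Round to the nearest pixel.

(1222, 155), (2445, 155), (1222, 310), (2445, 310)

One third of 3667 is 1222.33; one third of 465 is 155.
Vertical third lines at x = 1222 and x = 2445; horizontal third lines at y = 155 and y = 310.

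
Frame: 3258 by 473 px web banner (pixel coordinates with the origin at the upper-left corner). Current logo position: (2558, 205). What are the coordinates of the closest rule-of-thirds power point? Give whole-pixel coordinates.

Third lines: x ∈ {1086, 2172}, y ∈ {158, 315}.
2558 is closer to x = 2172; 205 is closer to y = 158.
So the nearest intersection is the upper-right power point.

x = 2172 px, y = 158 px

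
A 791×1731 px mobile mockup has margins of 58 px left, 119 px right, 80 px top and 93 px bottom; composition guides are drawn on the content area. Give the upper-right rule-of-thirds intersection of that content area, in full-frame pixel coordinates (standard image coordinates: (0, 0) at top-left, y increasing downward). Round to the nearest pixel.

Content width = 791 − 58 − 119 = 614 px; content height = 1731 − 80 − 93 = 1558 px.
Upper-right is two-thirds across and one-third down within the content area.
x = 58 + 2 × 614/3 = 58 + 409.33 ≈ 467
y = 80 + 1 × 1558/3 = 80 + 519.33 ≈ 599

(467, 599)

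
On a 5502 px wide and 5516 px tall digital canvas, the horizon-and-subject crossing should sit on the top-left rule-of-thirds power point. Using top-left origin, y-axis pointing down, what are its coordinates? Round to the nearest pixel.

(1834, 1839)

The top-left point sits one-third of the way across and one-third of the way down.
x = 1 × 5502/3 ≈ 1834; y = 1 × 5516/3 ≈ 1839.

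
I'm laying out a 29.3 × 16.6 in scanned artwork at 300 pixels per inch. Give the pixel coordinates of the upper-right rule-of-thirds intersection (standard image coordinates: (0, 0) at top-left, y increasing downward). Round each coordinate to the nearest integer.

(5860, 1660)

In pixels the canvas is 29.3 × 300 = 8790 wide and 16.6 × 300 = 4980 tall.
The upper-right point is two-thirds across and one-third down:
x = 2 × 8790/3 ≈ 5860; y = 1 × 4980/3 ≈ 1660.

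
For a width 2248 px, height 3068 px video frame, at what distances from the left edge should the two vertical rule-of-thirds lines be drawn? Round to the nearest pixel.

749 px and 1499 px

2248 / 3 = 749.33, so the vertical lines sit at one and two thirds of 2248.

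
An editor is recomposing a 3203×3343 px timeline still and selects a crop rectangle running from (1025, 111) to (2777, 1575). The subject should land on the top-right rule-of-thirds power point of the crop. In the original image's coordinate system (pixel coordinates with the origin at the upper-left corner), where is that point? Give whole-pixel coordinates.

Crop width = 2777 − 1025 = 1752 px; one third is 584.00 px.
Crop height = 1575 − 111 = 1464 px; one third is 488.00 px.
The top-right point is two-thirds across and one-third down within the crop:
x = 1025 + 2 × 584.00 ≈ 2193; y = 111 + 1 × 488.00 ≈ 599.

x = 2193 px, y = 599 px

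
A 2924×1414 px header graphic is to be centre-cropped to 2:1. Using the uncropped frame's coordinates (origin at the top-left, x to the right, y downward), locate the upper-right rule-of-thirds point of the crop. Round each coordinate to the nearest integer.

2924/1414 > 2/1, so the 2:1 crop keeps the full height 1414 and trims width to 1414 × 2/1 = 2828.00 px.
Left offset = (2924 − 2828.00)/2 = 48.00 px; top offset = 0.
Upper-right is two-thirds across and one-third down within the crop:
x = 48.00 + 2 × 2828.00/3 ≈ 1933; y = 0.00 + 1 × 1414.00/3 ≈ 471.

x = 1933 px, y = 471 px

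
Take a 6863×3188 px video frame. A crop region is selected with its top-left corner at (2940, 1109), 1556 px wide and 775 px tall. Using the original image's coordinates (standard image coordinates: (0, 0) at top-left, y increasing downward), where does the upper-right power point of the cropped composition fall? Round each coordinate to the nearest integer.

(3977, 1367)

One third of the crop width 1556 is 518.67 px.
One third of the crop height 775 is 258.33 px.
The upper-right point is two-thirds across and one-third down within the crop:
x = 2940 + 2 × 518.67 ≈ 3977; y = 1109 + 1 × 258.33 ≈ 1367.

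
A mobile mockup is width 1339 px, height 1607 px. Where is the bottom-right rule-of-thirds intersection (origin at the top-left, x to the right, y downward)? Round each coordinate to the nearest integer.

The bottom-right point sits two-thirds of the way across and two-thirds of the way down.
x = 2 × 1339/3 ≈ 893; y = 2 × 1607/3 ≈ 1071.

x = 893 px, y = 1071 px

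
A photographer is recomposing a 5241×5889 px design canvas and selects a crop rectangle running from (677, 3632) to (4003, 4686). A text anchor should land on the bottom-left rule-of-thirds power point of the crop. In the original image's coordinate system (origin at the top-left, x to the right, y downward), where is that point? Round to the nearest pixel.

(1786, 4335)

Crop width = 4003 − 677 = 3326 px; one third is 1108.67 px.
Crop height = 4686 − 3632 = 1054 px; one third is 351.33 px.
The bottom-left point is one-third across and two-thirds down within the crop:
x = 677 + 1 × 1108.67 ≈ 1786; y = 3632 + 2 × 351.33 ≈ 4335.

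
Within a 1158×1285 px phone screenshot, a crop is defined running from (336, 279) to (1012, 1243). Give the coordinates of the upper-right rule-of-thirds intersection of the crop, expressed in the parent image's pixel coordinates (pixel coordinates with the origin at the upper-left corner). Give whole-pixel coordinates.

Crop width = 1012 − 336 = 676 px; one third is 225.33 px.
Crop height = 1243 − 279 = 964 px; one third is 321.33 px.
The upper-right point is two-thirds across and one-third down within the crop:
x = 336 + 2 × 225.33 ≈ 787; y = 279 + 1 × 321.33 ≈ 600.

(787, 600)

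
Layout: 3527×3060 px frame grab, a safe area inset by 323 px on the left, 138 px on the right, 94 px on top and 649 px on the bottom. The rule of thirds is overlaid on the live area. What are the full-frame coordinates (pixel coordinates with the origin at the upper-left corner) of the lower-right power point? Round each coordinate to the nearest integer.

x = 2367 px, y = 1639 px

Content width = 3527 − 323 − 138 = 3066 px; content height = 3060 − 94 − 649 = 2317 px.
Lower-right is two-thirds across and two-thirds down within the live area.
x = 323 + 2 × 3066/3 = 323 + 2044.00 ≈ 2367
y = 94 + 2 × 2317/3 = 94 + 1544.67 ≈ 1639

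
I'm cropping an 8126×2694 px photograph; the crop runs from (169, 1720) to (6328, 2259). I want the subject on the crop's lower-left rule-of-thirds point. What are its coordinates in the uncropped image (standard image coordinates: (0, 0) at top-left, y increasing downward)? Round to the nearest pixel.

x = 2222 px, y = 2079 px

Crop width = 6328 − 169 = 6159 px; one third is 2053.00 px.
Crop height = 2259 − 1720 = 539 px; one third is 179.67 px.
The lower-left point is one-third across and two-thirds down within the crop:
x = 169 + 1 × 2053.00 ≈ 2222; y = 1720 + 2 × 179.67 ≈ 2079.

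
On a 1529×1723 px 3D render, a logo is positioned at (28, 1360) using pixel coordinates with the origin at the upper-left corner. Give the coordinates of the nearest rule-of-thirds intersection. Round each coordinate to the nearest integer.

Third lines: x ∈ {510, 1019}, y ∈ {574, 1149}.
28 is closer to x = 510; 1360 is closer to y = 1149.
So the nearest intersection is the lower-left power point.

x = 510 px, y = 1149 px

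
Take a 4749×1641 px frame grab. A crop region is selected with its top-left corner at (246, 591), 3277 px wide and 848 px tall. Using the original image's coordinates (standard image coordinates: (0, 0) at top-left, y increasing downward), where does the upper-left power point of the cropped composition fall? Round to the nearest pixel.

(1338, 874)

One third of the crop width 3277 is 1092.33 px.
One third of the crop height 848 is 282.67 px.
The upper-left point is one-third across and one-third down within the crop:
x = 246 + 1 × 1092.33 ≈ 1338; y = 591 + 1 × 282.67 ≈ 874.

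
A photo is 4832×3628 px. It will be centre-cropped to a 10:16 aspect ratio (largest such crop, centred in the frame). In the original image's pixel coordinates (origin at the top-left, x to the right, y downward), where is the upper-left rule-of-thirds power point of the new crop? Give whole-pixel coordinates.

4832/3628 > 10/16, so the 10:16 crop keeps the full height 3628 and trims width to 3628 × 10/16 = 2267.50 px.
Left offset = (4832 − 2267.50)/2 = 1282.25 px; top offset = 0.
Upper-left is one-third across and one-third down within the crop:
x = 1282.25 + 1 × 2267.50/3 ≈ 2038; y = 0.00 + 1 × 3628.00/3 ≈ 1209.

x = 2038 px, y = 1209 px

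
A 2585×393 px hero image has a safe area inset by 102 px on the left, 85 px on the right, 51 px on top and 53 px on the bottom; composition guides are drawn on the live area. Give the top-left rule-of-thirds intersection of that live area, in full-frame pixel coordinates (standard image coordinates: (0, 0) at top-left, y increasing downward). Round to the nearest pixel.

x = 901 px, y = 147 px

Content width = 2585 − 102 − 85 = 2398 px; content height = 393 − 51 − 53 = 289 px.
Top-left is one-third across and one-third down within the live area.
x = 102 + 1 × 2398/3 = 102 + 799.33 ≈ 901
y = 51 + 1 × 289/3 = 51 + 96.33 ≈ 147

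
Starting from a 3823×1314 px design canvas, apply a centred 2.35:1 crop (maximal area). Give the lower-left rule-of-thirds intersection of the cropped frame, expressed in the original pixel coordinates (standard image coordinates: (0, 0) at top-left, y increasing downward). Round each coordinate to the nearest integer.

3823/1314 > 2.35/1, so the 2.35:1 crop keeps the full height 1314 and trims width to 1314 × 2.35/1 = 3087.90 px.
Left offset = (3823 − 3087.90)/2 = 367.55 px; top offset = 0.
Lower-left is one-third across and two-thirds down within the crop:
x = 367.55 + 1 × 3087.90/3 ≈ 1397; y = 0.00 + 2 × 1314.00/3 ≈ 876.

x = 1397 px, y = 876 px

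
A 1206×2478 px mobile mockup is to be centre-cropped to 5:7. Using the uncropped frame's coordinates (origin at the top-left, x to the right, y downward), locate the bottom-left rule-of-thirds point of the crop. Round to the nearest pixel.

(402, 1520)

1206/2478 < 5/7, so the 5:7 crop keeps the full width 1206 and trims height to 1206 × 7/5 = 1688.40 px.
Top offset = (2478 − 1688.40)/2 = 394.80 px; left offset = 0.
Bottom-left is one-third across and two-thirds down within the crop:
x = 0.00 + 1 × 1206.00/3 ≈ 402; y = 394.80 + 2 × 1688.40/3 ≈ 1520.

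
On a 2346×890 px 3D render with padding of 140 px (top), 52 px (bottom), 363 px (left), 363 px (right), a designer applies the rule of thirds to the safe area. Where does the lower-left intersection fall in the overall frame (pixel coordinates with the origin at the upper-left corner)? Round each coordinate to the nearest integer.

x = 903 px, y = 605 px

Content width = 2346 − 363 − 363 = 1620 px; content height = 890 − 140 − 52 = 698 px.
Lower-left is one-third across and two-thirds down within the safe area.
x = 363 + 1 × 1620/3 = 363 + 540.00 ≈ 903
y = 140 + 2 × 698/3 = 140 + 465.33 ≈ 605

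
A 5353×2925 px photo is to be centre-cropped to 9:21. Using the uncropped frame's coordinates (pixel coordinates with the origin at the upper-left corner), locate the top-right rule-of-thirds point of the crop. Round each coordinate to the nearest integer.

x = 2885 px, y = 975 px

5353/2925 > 9/21, so the 9:21 crop keeps the full height 2925 and trims width to 2925 × 9/21 = 1253.57 px.
Left offset = (5353 − 1253.57)/2 = 2049.71 px; top offset = 0.
Top-right is two-thirds across and one-third down within the crop:
x = 2049.71 + 2 × 1253.57/3 ≈ 2885; y = 0.00 + 1 × 2925.00/3 ≈ 975.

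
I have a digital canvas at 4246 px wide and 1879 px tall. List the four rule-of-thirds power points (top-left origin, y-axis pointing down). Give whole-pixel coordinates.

(1415, 626), (2831, 626), (1415, 1253), (2831, 1253)

One third of 4246 is 1415.33; one third of 1879 is 626.33.
Vertical third lines at x = 1415 and x = 2831; horizontal third lines at y = 626 and y = 1253.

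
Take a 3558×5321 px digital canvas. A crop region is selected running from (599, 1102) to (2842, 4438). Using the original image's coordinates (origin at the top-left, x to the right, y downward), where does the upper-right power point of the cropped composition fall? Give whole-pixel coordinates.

x = 2094 px, y = 2214 px

Crop width = 2842 − 599 = 2243 px; one third is 747.67 px.
Crop height = 4438 − 1102 = 3336 px; one third is 1112.00 px.
The upper-right point is two-thirds across and one-third down within the crop:
x = 599 + 2 × 747.67 ≈ 2094; y = 1102 + 1 × 1112.00 ≈ 2214.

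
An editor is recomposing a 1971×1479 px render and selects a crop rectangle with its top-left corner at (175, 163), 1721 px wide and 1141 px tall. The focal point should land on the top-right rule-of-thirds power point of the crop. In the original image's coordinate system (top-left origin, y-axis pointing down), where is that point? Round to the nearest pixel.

x = 1322 px, y = 543 px

One third of the crop width 1721 is 573.67 px.
One third of the crop height 1141 is 380.33 px.
The top-right point is two-thirds across and one-third down within the crop:
x = 175 + 2 × 573.67 ≈ 1322; y = 163 + 1 × 380.33 ≈ 543.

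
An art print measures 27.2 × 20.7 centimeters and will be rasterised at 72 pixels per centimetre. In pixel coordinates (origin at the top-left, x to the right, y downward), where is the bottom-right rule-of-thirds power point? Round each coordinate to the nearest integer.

(1306, 994)

In pixels the canvas is 27.2 × 72 = 1958.4 wide and 20.7 × 72 = 1490.4 tall.
The bottom-right point is two-thirds across and two-thirds down:
x = 2 × 1958.4/3 ≈ 1306; y = 2 × 1490.4/3 ≈ 994.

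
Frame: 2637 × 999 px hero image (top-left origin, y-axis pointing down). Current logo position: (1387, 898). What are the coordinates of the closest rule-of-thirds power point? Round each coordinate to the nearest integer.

(1758, 666)

Third lines: x ∈ {879, 1758}, y ∈ {333, 666}.
1387 is closer to x = 1758; 898 is closer to y = 666.
So the nearest intersection is the lower-right power point.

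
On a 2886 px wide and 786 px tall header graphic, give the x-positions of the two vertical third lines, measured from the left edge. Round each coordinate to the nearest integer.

2886 / 3 = 962, so the vertical lines sit at one and two thirds of 2886.

962 px and 1924 px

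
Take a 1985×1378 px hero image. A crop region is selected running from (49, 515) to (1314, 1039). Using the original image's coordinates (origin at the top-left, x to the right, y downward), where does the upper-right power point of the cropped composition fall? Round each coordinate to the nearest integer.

(892, 690)

Crop width = 1314 − 49 = 1265 px; one third is 421.67 px.
Crop height = 1039 − 515 = 524 px; one third is 174.67 px.
The upper-right point is two-thirds across and one-third down within the crop:
x = 49 + 2 × 421.67 ≈ 892; y = 515 + 1 × 174.67 ≈ 690.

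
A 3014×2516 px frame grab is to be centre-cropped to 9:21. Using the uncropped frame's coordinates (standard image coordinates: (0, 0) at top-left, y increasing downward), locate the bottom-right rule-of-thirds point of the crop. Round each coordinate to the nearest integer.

3014/2516 > 9/21, so the 9:21 crop keeps the full height 2516 and trims width to 2516 × 9/21 = 1078.29 px.
Left offset = (3014 − 1078.29)/2 = 967.86 px; top offset = 0.
Bottom-right is two-thirds across and two-thirds down within the crop:
x = 967.86 + 2 × 1078.29/3 ≈ 1687; y = 0.00 + 2 × 2516.00/3 ≈ 1677.

x = 1687 px, y = 1677 px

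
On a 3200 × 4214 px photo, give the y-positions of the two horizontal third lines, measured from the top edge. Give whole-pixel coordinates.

4214 / 3 = 1404.67, so the horizontal lines sit at one and two thirds of 4214.

1405 px and 2809 px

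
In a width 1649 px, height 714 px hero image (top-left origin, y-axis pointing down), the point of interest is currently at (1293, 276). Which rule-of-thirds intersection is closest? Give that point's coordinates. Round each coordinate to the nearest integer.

(1099, 238)

Third lines: x ∈ {550, 1099}, y ∈ {238, 476}.
1293 is closer to x = 1099; 276 is closer to y = 238.
So the nearest intersection is the upper-right power point.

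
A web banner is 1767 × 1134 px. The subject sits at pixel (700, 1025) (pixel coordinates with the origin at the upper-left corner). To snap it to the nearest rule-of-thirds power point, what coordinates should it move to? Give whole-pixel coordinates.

Third lines: x ∈ {589, 1178}, y ∈ {378, 756}.
700 is closer to x = 589; 1025 is closer to y = 756.
So the nearest intersection is the lower-left power point.

x = 589 px, y = 756 px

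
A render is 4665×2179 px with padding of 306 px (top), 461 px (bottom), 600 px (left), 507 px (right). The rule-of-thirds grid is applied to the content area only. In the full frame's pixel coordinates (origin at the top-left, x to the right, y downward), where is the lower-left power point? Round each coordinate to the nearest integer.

x = 1786 px, y = 1247 px

Content width = 4665 − 600 − 507 = 3558 px; content height = 2179 − 306 − 461 = 1412 px.
Lower-left is one-third across and two-thirds down within the content area.
x = 600 + 1 × 3558/3 = 600 + 1186.00 ≈ 1786
y = 306 + 2 × 1412/3 = 306 + 941.33 ≈ 1247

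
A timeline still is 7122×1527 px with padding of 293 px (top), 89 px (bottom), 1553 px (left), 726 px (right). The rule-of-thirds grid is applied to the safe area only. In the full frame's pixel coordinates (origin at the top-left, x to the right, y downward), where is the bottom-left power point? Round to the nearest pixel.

Content width = 7122 − 1553 − 726 = 4843 px; content height = 1527 − 293 − 89 = 1145 px.
Bottom-left is one-third across and two-thirds down within the safe area.
x = 1553 + 1 × 4843/3 = 1553 + 1614.33 ≈ 3167
y = 293 + 2 × 1145/3 = 293 + 763.33 ≈ 1056

(3167, 1056)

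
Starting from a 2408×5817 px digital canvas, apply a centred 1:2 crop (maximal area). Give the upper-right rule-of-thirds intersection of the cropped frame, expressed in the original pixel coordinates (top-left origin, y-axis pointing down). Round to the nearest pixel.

(1605, 2106)

2408/5817 < 1/2, so the 1:2 crop keeps the full width 2408 and trims height to 2408 × 2/1 = 4816.00 px.
Top offset = (5817 − 4816.00)/2 = 500.50 px; left offset = 0.
Upper-right is two-thirds across and one-third down within the crop:
x = 0.00 + 2 × 2408.00/3 ≈ 1605; y = 500.50 + 1 × 4816.00/3 ≈ 2106.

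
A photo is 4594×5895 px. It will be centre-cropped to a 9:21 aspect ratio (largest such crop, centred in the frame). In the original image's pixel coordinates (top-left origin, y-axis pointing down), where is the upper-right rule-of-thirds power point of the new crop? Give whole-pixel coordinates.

4594/5895 > 9/21, so the 9:21 crop keeps the full height 5895 and trims width to 5895 × 9/21 = 2526.43 px.
Left offset = (4594 − 2526.43)/2 = 1033.79 px; top offset = 0.
Upper-right is two-thirds across and one-third down within the crop:
x = 1033.79 + 2 × 2526.43/3 ≈ 2718; y = 0.00 + 1 × 5895.00/3 ≈ 1965.

x = 2718 px, y = 1965 px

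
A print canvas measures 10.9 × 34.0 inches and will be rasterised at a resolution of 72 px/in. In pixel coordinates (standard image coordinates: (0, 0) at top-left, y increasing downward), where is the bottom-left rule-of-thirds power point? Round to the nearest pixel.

In pixels the canvas is 10.9 × 72 = 784.8 wide and 34.0 × 72 = 2448 tall.
The bottom-left point is one-third across and two-thirds down:
x = 1 × 784.8/3 ≈ 262; y = 2 × 2448/3 ≈ 1632.

x = 262 px, y = 1632 px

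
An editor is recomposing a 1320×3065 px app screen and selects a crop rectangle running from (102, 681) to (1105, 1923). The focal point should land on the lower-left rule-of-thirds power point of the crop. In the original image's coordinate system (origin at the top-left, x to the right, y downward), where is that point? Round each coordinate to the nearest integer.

x = 436 px, y = 1509 px

Crop width = 1105 − 102 = 1003 px; one third is 334.33 px.
Crop height = 1923 − 681 = 1242 px; one third is 414.00 px.
The lower-left point is one-third across and two-thirds down within the crop:
x = 102 + 1 × 334.33 ≈ 436; y = 681 + 2 × 414.00 ≈ 1509.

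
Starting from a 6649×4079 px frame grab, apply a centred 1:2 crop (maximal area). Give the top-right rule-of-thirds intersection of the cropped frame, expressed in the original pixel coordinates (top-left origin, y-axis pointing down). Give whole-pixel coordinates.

6649/4079 > 1/2, so the 1:2 crop keeps the full height 4079 and trims width to 4079 × 1/2 = 2039.50 px.
Left offset = (6649 − 2039.50)/2 = 2304.75 px; top offset = 0.
Top-right is two-thirds across and one-third down within the crop:
x = 2304.75 + 2 × 2039.50/3 ≈ 3664; y = 0.00 + 1 × 4079.00/3 ≈ 1360.

(3664, 1360)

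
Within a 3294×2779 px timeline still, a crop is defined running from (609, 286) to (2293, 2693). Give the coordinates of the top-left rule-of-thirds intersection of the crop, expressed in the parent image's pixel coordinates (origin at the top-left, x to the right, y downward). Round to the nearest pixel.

Crop width = 2293 − 609 = 1684 px; one third is 561.33 px.
Crop height = 2693 − 286 = 2407 px; one third is 802.33 px.
The top-left point is one-third across and one-third down within the crop:
x = 609 + 1 × 561.33 ≈ 1170; y = 286 + 1 × 802.33 ≈ 1088.

(1170, 1088)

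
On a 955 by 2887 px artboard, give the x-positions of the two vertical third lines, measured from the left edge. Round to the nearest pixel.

318 px and 637 px

955 / 3 = 318.33, so the vertical lines sit at one and two thirds of 955.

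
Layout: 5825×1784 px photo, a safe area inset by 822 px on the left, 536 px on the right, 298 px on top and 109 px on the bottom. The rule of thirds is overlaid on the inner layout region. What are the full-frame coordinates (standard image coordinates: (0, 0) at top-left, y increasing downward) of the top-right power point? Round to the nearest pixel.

(3800, 757)

Content width = 5825 − 822 − 536 = 4467 px; content height = 1784 − 298 − 109 = 1377 px.
Top-right is two-thirds across and one-third down within the inner layout region.
x = 822 + 2 × 4467/3 = 822 + 2978.00 ≈ 3800
y = 298 + 1 × 1377/3 = 298 + 459.00 ≈ 757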